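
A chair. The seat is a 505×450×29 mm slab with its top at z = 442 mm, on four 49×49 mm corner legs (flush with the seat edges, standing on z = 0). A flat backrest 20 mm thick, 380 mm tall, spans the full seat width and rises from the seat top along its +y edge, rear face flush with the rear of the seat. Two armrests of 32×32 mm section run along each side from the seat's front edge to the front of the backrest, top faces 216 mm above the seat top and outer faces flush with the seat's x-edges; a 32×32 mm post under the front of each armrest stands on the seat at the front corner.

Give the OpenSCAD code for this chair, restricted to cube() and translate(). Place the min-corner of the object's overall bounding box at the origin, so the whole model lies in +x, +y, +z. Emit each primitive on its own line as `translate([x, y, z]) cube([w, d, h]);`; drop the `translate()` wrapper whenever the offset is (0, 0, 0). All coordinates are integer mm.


// leg_h = 442 - 29 = 413
// arm post h = 216 - 32 = 184
translate([0, 0, 413]) cube([505, 450, 29]);
cube([49, 49, 413]);
translate([456, 0, 0]) cube([49, 49, 413]);
translate([0, 401, 0]) cube([49, 49, 413]);
translate([456, 401, 0]) cube([49, 49, 413]);
translate([0, 430, 442]) cube([505, 20, 380]);
translate([0, 0, 626]) cube([32, 430, 32]);
translate([473, 0, 626]) cube([32, 430, 32]);
translate([0, 0, 442]) cube([32, 32, 184]);
translate([473, 0, 442]) cube([32, 32, 184]);


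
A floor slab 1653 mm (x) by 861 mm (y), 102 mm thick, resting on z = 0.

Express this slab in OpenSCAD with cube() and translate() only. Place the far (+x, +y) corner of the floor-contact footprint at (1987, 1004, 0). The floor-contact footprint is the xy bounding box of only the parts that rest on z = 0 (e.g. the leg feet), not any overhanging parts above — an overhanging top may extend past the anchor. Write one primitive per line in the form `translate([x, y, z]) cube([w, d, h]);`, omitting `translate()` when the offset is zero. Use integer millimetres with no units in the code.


translate([334, 143, 0]) cube([1653, 861, 102]);


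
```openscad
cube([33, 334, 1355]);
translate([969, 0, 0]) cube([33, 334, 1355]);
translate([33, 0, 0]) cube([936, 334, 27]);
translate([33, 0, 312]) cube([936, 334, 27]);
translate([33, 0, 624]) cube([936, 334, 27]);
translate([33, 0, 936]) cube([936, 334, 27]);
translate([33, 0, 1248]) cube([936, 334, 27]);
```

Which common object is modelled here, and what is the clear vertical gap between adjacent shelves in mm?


A bookshelf. The clear shelf gap is 285 mm.

Two tall side panels with 5 horizontal boards between them — a bookshelf. The first two shelf undersides are at z = 0 and z = 312; with shelf thickness 27, the clear gap is 312 − 0 − 27 = 285 mm.


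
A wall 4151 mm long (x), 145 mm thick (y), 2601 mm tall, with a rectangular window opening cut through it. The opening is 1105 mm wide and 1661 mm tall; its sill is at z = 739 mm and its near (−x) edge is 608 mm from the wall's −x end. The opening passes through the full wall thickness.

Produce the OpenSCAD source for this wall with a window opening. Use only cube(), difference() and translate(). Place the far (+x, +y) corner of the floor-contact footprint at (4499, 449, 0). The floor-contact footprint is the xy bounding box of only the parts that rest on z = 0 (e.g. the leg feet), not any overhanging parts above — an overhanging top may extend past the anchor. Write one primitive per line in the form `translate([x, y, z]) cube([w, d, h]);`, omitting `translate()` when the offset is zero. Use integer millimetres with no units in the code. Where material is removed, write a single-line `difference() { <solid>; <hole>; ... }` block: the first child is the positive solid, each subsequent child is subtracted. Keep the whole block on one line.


difference() { translate([348, 304, 0]) cube([4151, 145, 2601]); translate([956, 304, 739]) cube([1105, 145, 1661]); }


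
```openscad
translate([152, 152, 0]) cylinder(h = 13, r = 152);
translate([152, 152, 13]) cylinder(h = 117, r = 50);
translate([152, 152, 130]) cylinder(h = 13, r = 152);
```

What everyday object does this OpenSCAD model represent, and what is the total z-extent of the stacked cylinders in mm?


A spool. The overall height is 143 mm.

Three coaxial cylinders, large–small–large — a spool. Two 13 mm flanges and a 117 mm core give 13 + 117 + 13 = 143 mm.


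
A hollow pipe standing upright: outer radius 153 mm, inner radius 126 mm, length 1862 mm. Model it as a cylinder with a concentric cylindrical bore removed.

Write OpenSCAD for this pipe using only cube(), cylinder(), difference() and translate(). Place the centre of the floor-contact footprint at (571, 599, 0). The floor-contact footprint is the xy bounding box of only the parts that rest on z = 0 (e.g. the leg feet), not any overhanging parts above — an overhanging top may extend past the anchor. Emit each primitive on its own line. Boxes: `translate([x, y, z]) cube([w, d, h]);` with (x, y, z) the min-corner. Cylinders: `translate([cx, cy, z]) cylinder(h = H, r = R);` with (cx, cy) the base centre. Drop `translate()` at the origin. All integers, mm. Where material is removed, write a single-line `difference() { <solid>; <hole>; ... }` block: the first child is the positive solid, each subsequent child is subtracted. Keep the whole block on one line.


difference() { translate([571, 599, 0]) cylinder(h = 1862, r = 153); translate([571, 599, 0]) cylinder(h = 1862, r = 126); }


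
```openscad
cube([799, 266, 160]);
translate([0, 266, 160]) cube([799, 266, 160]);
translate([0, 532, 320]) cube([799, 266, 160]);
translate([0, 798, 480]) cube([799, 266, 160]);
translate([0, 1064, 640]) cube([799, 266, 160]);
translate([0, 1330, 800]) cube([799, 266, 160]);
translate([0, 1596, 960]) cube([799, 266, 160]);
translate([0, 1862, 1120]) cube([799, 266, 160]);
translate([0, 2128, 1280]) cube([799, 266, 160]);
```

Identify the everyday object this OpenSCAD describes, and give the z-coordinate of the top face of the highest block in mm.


A staircase. The total rise is 1440 mm.

9 identical blocks, each offset up and back from the previous — a staircase. Each step is 160 mm tall and there are 9 of them, so the total rise is 9 × 160 = 1440 mm.


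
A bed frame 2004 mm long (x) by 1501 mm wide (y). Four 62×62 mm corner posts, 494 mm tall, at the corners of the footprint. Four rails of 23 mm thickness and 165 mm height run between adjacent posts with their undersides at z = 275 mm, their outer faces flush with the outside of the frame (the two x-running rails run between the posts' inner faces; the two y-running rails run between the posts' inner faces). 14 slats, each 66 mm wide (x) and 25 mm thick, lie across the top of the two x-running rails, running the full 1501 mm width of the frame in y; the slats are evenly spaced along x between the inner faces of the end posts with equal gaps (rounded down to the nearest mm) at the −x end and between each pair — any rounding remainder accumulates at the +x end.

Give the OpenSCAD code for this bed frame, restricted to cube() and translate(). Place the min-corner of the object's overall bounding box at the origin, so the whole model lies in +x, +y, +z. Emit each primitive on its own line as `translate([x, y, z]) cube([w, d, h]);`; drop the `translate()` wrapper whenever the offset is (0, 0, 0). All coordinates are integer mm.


cube([62, 62, 494]);
translate([0, 1439, 0]) cube([62, 62, 494]);
translate([1942, 0, 0]) cube([62, 62, 494]);
translate([1942, 1439, 0]) cube([62, 62, 494]);
translate([62, 0, 275]) cube([1880, 23, 165]);
translate([62, 1478, 275]) cube([1880, 23, 165]);
translate([0, 62, 275]) cube([23, 1377, 165]);
translate([1981, 62, 275]) cube([23, 1377, 165]);
translate([125, 0, 440]) cube([66, 1501, 25]);
translate([254, 0, 440]) cube([66, 1501, 25]);
translate([383, 0, 440]) cube([66, 1501, 25]);
translate([512, 0, 440]) cube([66, 1501, 25]);
translate([641, 0, 440]) cube([66, 1501, 25]);
translate([770, 0, 440]) cube([66, 1501, 25]);
translate([899, 0, 440]) cube([66, 1501, 25]);
translate([1028, 0, 440]) cube([66, 1501, 25]);
translate([1157, 0, 440]) cube([66, 1501, 25]);
translate([1286, 0, 440]) cube([66, 1501, 25]);
translate([1415, 0, 440]) cube([66, 1501, 25]);
translate([1544, 0, 440]) cube([66, 1501, 25]);
translate([1673, 0, 440]) cube([66, 1501, 25]);
translate([1802, 0, 440]) cube([66, 1501, 25]);


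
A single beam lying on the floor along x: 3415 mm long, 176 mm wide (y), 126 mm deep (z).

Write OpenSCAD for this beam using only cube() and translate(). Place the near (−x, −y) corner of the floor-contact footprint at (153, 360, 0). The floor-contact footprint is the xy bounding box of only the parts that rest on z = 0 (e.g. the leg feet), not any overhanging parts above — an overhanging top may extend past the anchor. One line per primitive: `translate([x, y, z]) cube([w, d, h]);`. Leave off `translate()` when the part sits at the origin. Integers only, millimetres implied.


translate([153, 360, 0]) cube([3415, 176, 126]);


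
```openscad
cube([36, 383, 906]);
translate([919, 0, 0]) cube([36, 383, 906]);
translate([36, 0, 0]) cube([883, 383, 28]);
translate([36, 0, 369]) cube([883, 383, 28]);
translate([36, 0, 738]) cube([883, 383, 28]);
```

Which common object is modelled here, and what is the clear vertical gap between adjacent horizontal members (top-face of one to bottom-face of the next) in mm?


A bookshelf. The clear shelf gap is 341 mm.

Two tall side panels with 3 horizontal boards between them — a bookshelf. The first two shelf undersides are at z = 0 and z = 369; with shelf thickness 28, the clear gap is 369 − 0 − 28 = 341 mm.


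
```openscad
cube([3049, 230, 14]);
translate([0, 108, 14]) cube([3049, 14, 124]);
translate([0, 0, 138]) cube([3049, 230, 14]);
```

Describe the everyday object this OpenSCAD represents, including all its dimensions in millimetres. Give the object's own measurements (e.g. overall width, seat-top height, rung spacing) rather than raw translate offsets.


An I-beam lying along x, 3049 mm long. Overall section height 152 mm. Two flanges 230 mm wide (y) and 14 mm thick, one on the floor and one at the top; a web 14 mm thick runs between them, centred on the flange width.


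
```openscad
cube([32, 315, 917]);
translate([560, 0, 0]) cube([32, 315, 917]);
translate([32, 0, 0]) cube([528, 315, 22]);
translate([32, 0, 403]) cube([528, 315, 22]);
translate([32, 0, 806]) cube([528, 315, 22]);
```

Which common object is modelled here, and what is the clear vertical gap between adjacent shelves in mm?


A bookshelf. The clear shelf gap is 381 mm.

Two tall side panels with 3 horizontal boards between them — a bookshelf. The first two shelf undersides are at z = 0 and z = 403; with shelf thickness 22, the clear gap is 403 − 0 − 22 = 381 mm.


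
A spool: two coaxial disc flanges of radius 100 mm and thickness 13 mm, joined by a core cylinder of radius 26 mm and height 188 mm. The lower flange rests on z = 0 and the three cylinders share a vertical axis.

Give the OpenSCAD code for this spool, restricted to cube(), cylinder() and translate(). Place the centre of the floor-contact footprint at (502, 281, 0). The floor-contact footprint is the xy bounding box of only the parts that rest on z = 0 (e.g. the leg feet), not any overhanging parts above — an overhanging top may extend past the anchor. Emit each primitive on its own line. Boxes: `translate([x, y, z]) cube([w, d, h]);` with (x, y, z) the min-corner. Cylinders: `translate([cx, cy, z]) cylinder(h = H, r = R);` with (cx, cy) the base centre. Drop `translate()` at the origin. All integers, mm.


translate([502, 281, 0]) cylinder(h = 13, r = 100);
translate([502, 281, 13]) cylinder(h = 188, r = 26);
translate([502, 281, 201]) cylinder(h = 13, r = 100);


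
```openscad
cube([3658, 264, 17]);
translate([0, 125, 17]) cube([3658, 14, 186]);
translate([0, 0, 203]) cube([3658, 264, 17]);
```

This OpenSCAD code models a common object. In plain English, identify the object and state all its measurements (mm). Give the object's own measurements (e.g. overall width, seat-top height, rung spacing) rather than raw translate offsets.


An I-beam lying along x, 3658 mm long. Overall section height 220 mm. Two flanges 264 mm wide (y) and 17 mm thick, one on the floor and one at the top; a web 14 mm thick runs between them, centred on the flange width.


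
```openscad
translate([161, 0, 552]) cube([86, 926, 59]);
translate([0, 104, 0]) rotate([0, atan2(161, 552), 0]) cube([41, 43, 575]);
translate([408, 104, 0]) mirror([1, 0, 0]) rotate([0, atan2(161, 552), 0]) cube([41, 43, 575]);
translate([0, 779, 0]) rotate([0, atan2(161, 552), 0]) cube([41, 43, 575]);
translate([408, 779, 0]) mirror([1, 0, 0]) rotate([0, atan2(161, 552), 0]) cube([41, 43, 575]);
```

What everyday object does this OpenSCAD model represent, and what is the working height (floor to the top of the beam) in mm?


A sawhorse. The overall height is 611 mm.

A beam across two mirrored pairs of raked legs — a sawhorse. The beam's underside is at z = 552 (matching the legs' vertical rise in atan2(161, 552)) and the beam is 59 mm tall, so its top is at 552 + 59 = 611 mm. The raked legs top out at the beam's underside, so that is the highest point.


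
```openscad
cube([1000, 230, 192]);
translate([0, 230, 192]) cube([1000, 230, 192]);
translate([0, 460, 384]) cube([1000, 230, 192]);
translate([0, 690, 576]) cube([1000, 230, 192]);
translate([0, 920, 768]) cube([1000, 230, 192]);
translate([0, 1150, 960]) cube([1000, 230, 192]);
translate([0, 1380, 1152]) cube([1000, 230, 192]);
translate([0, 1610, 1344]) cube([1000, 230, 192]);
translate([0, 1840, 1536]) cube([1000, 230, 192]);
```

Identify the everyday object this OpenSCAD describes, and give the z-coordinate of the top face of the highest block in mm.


A staircase. The total rise is 1728 mm.

9 identical blocks, each offset up and back from the previous — a staircase. Each step is 192 mm tall and there are 9 of them, so the total rise is 9 × 192 = 1728 mm.


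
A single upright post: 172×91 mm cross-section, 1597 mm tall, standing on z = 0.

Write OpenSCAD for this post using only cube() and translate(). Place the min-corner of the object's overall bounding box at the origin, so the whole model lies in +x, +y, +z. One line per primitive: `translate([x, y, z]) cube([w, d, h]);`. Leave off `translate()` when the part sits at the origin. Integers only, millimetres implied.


cube([172, 91, 1597]);


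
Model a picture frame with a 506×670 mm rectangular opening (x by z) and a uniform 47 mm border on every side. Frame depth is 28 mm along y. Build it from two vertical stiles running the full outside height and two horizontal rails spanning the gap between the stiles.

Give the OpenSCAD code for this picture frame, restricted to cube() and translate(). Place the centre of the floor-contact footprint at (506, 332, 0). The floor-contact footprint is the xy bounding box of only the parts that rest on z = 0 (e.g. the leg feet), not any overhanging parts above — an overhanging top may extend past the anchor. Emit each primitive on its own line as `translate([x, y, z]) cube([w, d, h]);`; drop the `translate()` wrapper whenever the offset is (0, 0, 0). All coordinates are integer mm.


translate([206, 318, 0]) cube([47, 28, 764]);
translate([759, 318, 0]) cube([47, 28, 764]);
translate([253, 318, 0]) cube([506, 28, 47]);
translate([253, 318, 717]) cube([506, 28, 47]);


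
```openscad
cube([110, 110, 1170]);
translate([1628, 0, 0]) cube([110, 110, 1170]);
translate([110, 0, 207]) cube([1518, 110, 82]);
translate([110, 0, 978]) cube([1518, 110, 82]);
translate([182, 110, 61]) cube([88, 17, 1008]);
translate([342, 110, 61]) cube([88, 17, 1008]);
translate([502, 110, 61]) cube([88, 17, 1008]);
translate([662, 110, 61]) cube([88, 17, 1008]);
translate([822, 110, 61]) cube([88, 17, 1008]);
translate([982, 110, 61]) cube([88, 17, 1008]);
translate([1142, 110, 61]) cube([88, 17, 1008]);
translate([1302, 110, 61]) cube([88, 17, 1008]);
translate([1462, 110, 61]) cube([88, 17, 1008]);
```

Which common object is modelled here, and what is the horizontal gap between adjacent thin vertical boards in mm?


A fence section. The picket gap is 72 mm.

Two posts, two rails, 9 pickets — a fence section. Span 1518 mm holds 9 pickets of 88 mm with 10 equal gaps: ⌊(1518 − 9·88) / 10⌋ = 72 mm.


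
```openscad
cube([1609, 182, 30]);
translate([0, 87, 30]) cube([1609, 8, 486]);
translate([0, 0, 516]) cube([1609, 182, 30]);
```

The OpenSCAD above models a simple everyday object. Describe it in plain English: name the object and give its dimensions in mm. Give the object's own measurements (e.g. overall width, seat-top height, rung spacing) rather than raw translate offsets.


An I-beam lying along x, 1609 mm long. Overall section height 546 mm. Two flanges 182 mm wide (y) and 30 mm thick, one on the floor and one at the top; a web 8 mm thick runs between them, centred on the flange width.


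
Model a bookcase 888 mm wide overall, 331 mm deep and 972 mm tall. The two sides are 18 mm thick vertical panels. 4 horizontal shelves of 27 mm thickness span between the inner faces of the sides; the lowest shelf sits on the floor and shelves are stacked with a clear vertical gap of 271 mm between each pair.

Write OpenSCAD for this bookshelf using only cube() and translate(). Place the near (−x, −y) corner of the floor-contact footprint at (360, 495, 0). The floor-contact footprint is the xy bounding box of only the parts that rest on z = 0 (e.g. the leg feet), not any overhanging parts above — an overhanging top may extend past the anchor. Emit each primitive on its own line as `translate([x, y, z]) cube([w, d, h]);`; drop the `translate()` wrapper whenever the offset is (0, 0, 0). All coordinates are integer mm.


translate([360, 495, 0]) cube([18, 331, 972]);
translate([1230, 495, 0]) cube([18, 331, 972]);
translate([378, 495, 0]) cube([852, 331, 27]);
translate([378, 495, 298]) cube([852, 331, 27]);
translate([378, 495, 596]) cube([852, 331, 27]);
translate([378, 495, 894]) cube([852, 331, 27]);


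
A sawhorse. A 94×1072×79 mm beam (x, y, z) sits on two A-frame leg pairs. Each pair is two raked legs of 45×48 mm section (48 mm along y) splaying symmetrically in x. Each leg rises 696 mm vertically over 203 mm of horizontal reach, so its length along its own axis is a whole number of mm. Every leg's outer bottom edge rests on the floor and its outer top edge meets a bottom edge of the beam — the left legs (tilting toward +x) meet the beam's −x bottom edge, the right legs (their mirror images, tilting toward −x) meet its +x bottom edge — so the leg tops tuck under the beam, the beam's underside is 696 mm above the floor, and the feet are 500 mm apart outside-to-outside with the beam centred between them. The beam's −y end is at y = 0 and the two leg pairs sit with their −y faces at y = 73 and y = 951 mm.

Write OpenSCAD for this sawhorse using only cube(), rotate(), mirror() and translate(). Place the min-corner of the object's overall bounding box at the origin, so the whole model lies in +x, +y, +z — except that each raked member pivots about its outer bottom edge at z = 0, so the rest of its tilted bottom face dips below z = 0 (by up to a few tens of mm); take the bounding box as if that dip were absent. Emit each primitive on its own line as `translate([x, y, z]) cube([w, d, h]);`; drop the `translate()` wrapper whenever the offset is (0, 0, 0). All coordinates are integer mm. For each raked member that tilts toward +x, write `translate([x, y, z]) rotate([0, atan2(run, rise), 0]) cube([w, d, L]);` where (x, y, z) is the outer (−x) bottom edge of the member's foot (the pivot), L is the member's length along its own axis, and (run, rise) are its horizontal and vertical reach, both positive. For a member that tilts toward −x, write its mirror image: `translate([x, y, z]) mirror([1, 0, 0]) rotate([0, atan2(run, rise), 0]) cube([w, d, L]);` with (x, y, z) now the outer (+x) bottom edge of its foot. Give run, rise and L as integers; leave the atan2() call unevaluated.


// leg length = √(203² + 696²) = 725
// right-leg outer foot x = 2·203 + 94 = 500
// beam min-corner = (203, 0, 696)
translate([203, 0, 696]) cube([94, 1072, 79]);
translate([0, 73, 0]) rotate([0, atan2(203, 696), 0]) cube([45, 48, 725]);
translate([500, 73, 0]) mirror([1, 0, 0]) rotate([0, atan2(203, 696), 0]) cube([45, 48, 725]);
translate([0, 951, 0]) rotate([0, atan2(203, 696), 0]) cube([45, 48, 725]);
translate([500, 951, 0]) mirror([1, 0, 0]) rotate([0, atan2(203, 696), 0]) cube([45, 48, 725]);


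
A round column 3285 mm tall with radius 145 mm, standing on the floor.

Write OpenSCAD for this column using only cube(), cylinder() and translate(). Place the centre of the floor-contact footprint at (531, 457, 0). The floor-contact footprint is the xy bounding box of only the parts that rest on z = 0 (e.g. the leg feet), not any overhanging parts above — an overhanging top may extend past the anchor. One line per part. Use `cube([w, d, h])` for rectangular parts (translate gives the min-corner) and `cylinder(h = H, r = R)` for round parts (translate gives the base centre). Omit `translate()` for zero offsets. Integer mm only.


translate([531, 457, 0]) cylinder(h = 3285, r = 145);


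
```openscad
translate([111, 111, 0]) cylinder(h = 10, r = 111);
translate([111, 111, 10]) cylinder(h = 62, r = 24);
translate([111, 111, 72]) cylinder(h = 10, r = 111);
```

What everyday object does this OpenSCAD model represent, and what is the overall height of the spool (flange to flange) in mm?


A spool. The overall height is 82 mm.

Three coaxial cylinders, large–small–large — a spool. Two 10 mm flanges and a 62 mm core give 10 + 62 + 10 = 82 mm.


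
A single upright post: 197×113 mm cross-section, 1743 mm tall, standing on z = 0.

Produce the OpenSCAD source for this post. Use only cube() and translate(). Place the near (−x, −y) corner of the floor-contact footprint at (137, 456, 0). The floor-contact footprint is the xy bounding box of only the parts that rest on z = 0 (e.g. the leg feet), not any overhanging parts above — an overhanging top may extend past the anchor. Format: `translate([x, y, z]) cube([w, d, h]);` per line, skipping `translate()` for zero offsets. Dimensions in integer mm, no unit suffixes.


translate([137, 456, 0]) cube([197, 113, 1743]);


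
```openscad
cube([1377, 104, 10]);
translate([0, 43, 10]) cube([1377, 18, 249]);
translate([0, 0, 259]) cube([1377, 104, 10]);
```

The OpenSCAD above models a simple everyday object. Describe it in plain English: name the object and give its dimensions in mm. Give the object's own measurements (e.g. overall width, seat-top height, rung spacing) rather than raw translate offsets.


An I-beam lying along x, 1377 mm long. Overall section height 269 mm. Two flanges 104 mm wide (y) and 10 mm thick, one on the floor and one at the top; a web 18 mm thick runs between them, centred on the flange width.


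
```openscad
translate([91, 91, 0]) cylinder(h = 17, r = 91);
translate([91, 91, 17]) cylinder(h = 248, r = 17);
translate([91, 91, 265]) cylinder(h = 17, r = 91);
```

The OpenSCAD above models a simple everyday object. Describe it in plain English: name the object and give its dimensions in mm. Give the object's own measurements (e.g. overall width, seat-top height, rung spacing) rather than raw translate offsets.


A spool: two coaxial disc flanges of radius 91 mm and thickness 17 mm, joined by a core cylinder of radius 17 mm and height 248 mm. The lower flange rests on z = 0 and the three cylinders share a vertical axis.


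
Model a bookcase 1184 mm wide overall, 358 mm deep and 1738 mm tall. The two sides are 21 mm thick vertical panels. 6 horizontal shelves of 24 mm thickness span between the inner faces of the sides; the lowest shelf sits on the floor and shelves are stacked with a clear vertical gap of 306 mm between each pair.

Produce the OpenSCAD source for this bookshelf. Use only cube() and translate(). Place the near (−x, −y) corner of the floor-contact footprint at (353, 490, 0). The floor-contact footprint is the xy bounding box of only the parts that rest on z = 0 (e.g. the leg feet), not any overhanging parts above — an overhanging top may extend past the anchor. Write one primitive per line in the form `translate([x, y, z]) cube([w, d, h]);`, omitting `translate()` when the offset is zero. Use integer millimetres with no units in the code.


translate([353, 490, 0]) cube([21, 358, 1738]);
translate([1516, 490, 0]) cube([21, 358, 1738]);
translate([374, 490, 0]) cube([1142, 358, 24]);
translate([374, 490, 330]) cube([1142, 358, 24]);
translate([374, 490, 660]) cube([1142, 358, 24]);
translate([374, 490, 990]) cube([1142, 358, 24]);
translate([374, 490, 1320]) cube([1142, 358, 24]);
translate([374, 490, 1650]) cube([1142, 358, 24]);


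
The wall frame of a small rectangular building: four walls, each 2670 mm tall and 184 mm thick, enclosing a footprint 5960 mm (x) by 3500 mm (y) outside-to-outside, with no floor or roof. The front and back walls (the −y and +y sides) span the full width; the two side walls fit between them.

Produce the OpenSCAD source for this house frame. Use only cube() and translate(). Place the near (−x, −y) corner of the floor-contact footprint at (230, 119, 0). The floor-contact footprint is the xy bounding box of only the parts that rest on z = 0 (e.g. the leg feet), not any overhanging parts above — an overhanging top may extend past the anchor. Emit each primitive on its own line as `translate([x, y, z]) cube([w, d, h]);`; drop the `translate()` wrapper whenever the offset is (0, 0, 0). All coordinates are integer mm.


translate([230, 119, 0]) cube([5960, 184, 2670]);
translate([230, 3435, 0]) cube([5960, 184, 2670]);
translate([230, 303, 0]) cube([184, 3132, 2670]);
translate([6006, 303, 0]) cube([184, 3132, 2670]);


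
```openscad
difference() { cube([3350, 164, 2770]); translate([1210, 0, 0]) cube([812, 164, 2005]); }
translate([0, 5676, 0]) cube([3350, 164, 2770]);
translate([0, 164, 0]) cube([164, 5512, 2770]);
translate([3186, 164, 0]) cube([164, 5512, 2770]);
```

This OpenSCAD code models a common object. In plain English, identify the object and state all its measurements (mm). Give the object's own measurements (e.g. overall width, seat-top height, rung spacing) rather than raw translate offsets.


A single room: four walls, each 2770 mm tall and 164 mm thick, enclosing an outside footprint 3350×5840 mm (x × y), no floor or roof. The front and back walls (−y and +y sides) run the full x-width; the side walls fit between their inner faces. A door opening 812 mm wide and 2005 mm tall is cut through the front wall from the floor up, its −x edge 1210 mm from the wall's −x end.


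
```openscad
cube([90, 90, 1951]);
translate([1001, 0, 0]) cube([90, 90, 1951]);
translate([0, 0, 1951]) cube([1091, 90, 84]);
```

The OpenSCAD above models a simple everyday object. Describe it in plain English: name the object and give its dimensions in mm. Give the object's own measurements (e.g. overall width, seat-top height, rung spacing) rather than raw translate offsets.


A door frame. The clear opening is 911 mm wide and 1951 mm high. Two 90 mm wide jambs, 90 mm deep, stand either side of the opening from the floor to the top of the opening. A 84 mm thick head sits across the top of both jambs, spanning the full outside width of the frame.


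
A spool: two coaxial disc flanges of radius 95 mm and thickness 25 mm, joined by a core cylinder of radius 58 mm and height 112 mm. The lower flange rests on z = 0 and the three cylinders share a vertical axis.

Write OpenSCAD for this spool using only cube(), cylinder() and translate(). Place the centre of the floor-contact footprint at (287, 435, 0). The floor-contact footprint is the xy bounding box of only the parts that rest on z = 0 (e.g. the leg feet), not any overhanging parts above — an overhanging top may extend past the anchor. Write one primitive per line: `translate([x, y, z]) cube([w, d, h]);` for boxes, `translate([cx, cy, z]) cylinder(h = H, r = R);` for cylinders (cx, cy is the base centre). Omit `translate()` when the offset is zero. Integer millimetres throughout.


translate([287, 435, 0]) cylinder(h = 25, r = 95);
translate([287, 435, 25]) cylinder(h = 112, r = 58);
translate([287, 435, 137]) cylinder(h = 25, r = 95);


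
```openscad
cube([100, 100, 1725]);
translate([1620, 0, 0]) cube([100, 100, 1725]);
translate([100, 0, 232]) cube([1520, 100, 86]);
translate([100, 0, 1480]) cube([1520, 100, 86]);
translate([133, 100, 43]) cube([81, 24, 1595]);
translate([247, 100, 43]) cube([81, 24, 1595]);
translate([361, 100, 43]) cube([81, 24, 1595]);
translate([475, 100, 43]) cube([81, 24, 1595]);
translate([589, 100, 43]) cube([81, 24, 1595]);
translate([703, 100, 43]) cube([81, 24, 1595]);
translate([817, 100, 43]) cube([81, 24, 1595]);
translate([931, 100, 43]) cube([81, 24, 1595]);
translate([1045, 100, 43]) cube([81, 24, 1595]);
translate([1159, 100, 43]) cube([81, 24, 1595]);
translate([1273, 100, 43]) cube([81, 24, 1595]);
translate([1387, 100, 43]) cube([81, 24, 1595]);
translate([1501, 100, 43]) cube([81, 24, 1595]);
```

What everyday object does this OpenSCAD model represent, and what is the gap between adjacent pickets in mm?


A fence section. The picket gap is 33 mm.

Two posts, two rails, 13 pickets — a fence section. Span 1520 mm holds 13 pickets of 81 mm with 14 equal gaps: ⌊(1520 − 13·81) / 14⌋ = 33 mm.


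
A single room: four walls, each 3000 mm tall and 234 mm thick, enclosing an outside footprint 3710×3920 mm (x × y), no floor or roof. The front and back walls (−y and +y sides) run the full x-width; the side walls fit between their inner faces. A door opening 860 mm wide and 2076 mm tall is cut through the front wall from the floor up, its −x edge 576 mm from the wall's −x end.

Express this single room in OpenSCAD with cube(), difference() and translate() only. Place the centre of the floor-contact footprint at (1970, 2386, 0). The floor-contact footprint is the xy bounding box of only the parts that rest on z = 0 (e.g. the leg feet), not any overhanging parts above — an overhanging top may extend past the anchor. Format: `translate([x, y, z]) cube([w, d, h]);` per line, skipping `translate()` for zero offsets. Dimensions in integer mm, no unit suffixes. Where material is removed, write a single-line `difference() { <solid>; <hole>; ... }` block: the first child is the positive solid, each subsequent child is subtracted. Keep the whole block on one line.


difference() { translate([115, 426, 0]) cube([3710, 234, 3000]); translate([691, 426, 0]) cube([860, 234, 2076]); }
translate([115, 4112, 0]) cube([3710, 234, 3000]);
translate([115, 660, 0]) cube([234, 3452, 3000]);
translate([3591, 660, 0]) cube([234, 3452, 3000]);


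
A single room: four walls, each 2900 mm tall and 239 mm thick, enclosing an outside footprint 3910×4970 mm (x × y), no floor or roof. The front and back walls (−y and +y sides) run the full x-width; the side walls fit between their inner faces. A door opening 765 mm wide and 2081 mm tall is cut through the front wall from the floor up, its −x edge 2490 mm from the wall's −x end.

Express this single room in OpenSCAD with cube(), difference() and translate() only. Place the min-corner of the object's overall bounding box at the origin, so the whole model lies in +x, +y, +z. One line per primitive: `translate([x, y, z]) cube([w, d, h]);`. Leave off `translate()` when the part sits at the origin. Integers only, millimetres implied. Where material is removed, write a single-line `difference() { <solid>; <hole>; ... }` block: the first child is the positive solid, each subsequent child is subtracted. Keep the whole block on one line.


difference() { cube([3910, 239, 2900]); translate([2490, 0, 0]) cube([765, 239, 2081]); }
translate([0, 4731, 0]) cube([3910, 239, 2900]);
translate([0, 239, 0]) cube([239, 4492, 2900]);
translate([3671, 239, 0]) cube([239, 4492, 2900]);


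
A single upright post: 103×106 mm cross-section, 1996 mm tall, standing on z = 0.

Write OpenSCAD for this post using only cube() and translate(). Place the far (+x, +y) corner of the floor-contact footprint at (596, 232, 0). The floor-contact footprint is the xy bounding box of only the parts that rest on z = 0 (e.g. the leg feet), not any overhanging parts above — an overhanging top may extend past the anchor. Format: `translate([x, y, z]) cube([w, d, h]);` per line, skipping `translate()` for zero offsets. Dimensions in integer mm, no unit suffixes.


translate([493, 126, 0]) cube([103, 106, 1996]);


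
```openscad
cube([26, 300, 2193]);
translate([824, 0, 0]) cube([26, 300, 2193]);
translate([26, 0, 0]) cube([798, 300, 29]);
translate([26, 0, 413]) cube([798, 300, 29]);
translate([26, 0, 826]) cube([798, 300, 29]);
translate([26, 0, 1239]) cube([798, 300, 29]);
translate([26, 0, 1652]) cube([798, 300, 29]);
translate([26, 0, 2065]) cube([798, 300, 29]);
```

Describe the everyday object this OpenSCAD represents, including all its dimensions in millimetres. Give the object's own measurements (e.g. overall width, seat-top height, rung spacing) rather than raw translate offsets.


An open bookshelf. Two side panels, each 26 mm thick, 300 mm deep and 2193 mm tall, stand 850 mm apart (outside-to-outside). Between them sit 6 shelves, each 29 mm thick and 300 mm deep, spanning the full gap between the sides. The bottom shelf rests on the floor (its underside at z = 0) and the clear gap between one shelf's top and the next shelf's underside is 384 mm.


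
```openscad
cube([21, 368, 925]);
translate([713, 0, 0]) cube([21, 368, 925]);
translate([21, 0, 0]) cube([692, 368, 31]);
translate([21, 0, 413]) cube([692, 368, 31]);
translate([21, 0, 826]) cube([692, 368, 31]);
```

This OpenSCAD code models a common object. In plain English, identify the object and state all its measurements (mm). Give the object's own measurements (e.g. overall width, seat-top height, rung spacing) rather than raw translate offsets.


An open bookshelf. Two side panels, each 21 mm thick, 368 mm deep and 925 mm tall, stand 734 mm apart (outside-to-outside). Between them sit 3 shelves, each 31 mm thick and 368 mm deep, spanning the full gap between the sides. The bottom shelf rests on the floor (its underside at z = 0) and the clear gap between one shelf's top and the next shelf's underside is 382 mm.


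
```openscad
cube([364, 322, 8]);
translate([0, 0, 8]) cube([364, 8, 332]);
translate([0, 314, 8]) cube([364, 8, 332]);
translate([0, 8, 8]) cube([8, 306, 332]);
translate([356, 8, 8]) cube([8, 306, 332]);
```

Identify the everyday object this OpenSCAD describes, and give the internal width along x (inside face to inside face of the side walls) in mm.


An open box. The internal width is 348 mm.

A 364×322 base slab with four walls standing on it — an open box. The base is 364 mm wide and the walls are 8 mm thick, so the internal width is 364 − 2 × 8 = 348 mm.


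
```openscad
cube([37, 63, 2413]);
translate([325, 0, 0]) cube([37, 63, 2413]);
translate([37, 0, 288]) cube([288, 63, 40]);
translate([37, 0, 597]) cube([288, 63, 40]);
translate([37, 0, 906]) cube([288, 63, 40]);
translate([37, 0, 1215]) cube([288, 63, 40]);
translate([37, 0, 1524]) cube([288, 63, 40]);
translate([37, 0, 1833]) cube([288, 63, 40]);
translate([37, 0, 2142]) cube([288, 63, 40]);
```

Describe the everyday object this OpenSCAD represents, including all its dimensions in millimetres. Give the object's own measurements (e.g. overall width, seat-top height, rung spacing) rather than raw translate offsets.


A straight ladder. Two 37×63 mm vertical rails, 2413 mm tall, stand 362 mm apart (outside-to-outside) with their front faces coplanar on the −y side. 7 rungs, each 63 mm deep and 40 mm tall, span between the inner faces of the rails, front faces flush with the rails. The lowest rung's underside is at z = 288 mm and rungs are spaced 309 mm apart (underside to underside).


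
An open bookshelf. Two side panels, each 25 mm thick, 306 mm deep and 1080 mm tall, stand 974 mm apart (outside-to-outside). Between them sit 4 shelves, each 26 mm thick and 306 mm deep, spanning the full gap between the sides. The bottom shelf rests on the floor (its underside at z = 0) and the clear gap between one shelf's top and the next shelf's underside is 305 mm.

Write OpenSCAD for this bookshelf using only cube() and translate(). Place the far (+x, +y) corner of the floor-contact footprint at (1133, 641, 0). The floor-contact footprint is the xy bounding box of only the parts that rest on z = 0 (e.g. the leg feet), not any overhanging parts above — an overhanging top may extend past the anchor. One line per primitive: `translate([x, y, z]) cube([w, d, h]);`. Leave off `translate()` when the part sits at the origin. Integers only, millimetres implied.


translate([159, 335, 0]) cube([25, 306, 1080]);
translate([1108, 335, 0]) cube([25, 306, 1080]);
translate([184, 335, 0]) cube([924, 306, 26]);
translate([184, 335, 331]) cube([924, 306, 26]);
translate([184, 335, 662]) cube([924, 306, 26]);
translate([184, 335, 993]) cube([924, 306, 26]);


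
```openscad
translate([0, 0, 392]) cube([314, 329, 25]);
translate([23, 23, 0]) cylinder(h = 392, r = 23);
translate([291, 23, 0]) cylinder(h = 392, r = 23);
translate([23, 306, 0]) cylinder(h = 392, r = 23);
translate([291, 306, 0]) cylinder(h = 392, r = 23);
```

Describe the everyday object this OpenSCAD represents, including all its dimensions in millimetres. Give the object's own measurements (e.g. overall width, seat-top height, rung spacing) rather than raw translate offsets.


A simple wooden stool: a rectangular seat 314 mm (x) by 329 mm (y), 25 mm thick, top face at z = 417 mm, on four round legs, each 46 mm in diameter. The legs rest on z = 0, each leg's axis is inset half a diameter from the nearest pair of seat edges (so the leg's bounding box is flush with the corner).


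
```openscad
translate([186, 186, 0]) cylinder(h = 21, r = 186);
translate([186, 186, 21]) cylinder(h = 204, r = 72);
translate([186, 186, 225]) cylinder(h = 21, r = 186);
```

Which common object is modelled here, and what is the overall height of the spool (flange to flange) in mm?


A spool. The overall height is 246 mm.

Three coaxial cylinders, large–small–large — a spool. Two 21 mm flanges and a 204 mm core give 21 + 204 + 21 = 246 mm.


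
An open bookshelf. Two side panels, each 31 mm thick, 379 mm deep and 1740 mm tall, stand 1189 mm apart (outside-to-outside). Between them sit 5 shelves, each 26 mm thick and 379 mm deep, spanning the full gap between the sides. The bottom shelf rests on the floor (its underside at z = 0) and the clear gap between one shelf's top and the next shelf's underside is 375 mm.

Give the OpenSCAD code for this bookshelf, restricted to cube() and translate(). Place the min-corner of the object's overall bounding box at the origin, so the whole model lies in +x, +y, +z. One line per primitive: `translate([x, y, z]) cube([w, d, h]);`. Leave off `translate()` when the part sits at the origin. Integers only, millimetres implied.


cube([31, 379, 1740]);
translate([1158, 0, 0]) cube([31, 379, 1740]);
translate([31, 0, 0]) cube([1127, 379, 26]);
translate([31, 0, 401]) cube([1127, 379, 26]);
translate([31, 0, 802]) cube([1127, 379, 26]);
translate([31, 0, 1203]) cube([1127, 379, 26]);
translate([31, 0, 1604]) cube([1127, 379, 26]);


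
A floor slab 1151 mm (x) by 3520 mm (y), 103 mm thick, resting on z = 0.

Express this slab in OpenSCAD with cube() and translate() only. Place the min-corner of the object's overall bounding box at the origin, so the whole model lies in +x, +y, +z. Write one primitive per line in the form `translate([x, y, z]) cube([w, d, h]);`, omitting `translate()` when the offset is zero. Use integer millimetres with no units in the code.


cube([1151, 3520, 103]);


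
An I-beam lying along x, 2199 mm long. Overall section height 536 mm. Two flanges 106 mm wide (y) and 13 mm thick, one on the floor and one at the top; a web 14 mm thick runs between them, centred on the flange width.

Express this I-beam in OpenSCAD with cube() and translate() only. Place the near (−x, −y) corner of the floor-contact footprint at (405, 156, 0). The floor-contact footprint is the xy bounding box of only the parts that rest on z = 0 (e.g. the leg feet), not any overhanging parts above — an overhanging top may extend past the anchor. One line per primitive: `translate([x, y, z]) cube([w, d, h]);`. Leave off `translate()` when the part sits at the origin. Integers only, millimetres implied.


translate([405, 156, 0]) cube([2199, 106, 13]);
translate([405, 202, 13]) cube([2199, 14, 510]);
translate([405, 156, 523]) cube([2199, 106, 13]);
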